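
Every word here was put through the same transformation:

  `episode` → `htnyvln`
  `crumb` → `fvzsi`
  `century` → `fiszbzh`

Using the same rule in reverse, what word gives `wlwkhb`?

In episode: e→h is +3, p→t is +4, i→n is +5, s→y is +6 — the shift increases by 1 each position. Letter i (0-indexed) is shifted by i+3, so successive shifts are 3, 4, 5, ….
Undoing it on wlwkhb: w−3=t, l−4=h, w−5=r, k−6=e, h−7=a, b−8=t.

threat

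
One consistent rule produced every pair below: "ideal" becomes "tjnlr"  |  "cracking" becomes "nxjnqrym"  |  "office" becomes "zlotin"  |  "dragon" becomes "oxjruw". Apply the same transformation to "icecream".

tinnxnls

Shifts by position in ideal: pos 0: i→t (+11), pos 1: d→j (+6), pos 2: e→n (+9), pos 3: a→l (+11), pos 4: l→r (+6) — repeating every 3. It's a Vigenère-style cipher with numeric key [11,6,9]: position i shifts by key[i mod 3].
For icecream: i+11=t, c+6=i, e+9=n, c+11=n, r+6=x, e+9=n, a+11=l, m+6=s.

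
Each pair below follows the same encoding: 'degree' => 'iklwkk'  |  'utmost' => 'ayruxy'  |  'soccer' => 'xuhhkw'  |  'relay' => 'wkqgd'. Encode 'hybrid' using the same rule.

The rule splits by letter class: vowels +6, consonants +5.
For hybrid: h(cons)+5=m, y(cons)+5=d, b(cons)+5=g, r(cons)+5=w, i(vowel)+6=o, d(cons)+5=i.

mdgwoi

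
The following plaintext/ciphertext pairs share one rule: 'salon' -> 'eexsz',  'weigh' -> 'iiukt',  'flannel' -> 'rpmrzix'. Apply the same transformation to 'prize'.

Shifts by position in salon: pos 0: s→e (+12), pos 1: a→e (+4), pos 2: l→x (+12), pos 3: o→s (+4) — repeating every 2. It's a Vigenère-style cipher with numeric key [12,4]: position i shifts by key[i mod 2].
For prize: p+12=b, r+4=v, i+12=u, z+4=d, e+12=q.

bvudq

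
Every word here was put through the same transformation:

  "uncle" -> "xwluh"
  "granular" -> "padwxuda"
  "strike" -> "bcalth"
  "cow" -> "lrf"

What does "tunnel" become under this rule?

cxwwhu

The shift depends on letter class: consonant n→w is +9, but vowel u→x is +3. The rule splits by letter class: vowels +3, consonants +9.
On tunnel: t(cons)+9=c, u(vowel)+3=x, n(cons)+9=w, n(cons)+9=w, e(vowel)+3=h, l(cons)+9=u.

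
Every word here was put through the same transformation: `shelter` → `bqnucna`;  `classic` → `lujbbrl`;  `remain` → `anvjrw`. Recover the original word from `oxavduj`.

formula

Each letter is shifted forward by 9 in the alphabet (a Caesar shift of +9).
Reversing it on oxavduj: o−9=f, x−9=o, a−9=r, v−9=m, d−9=u, u−9=l, j−9=a.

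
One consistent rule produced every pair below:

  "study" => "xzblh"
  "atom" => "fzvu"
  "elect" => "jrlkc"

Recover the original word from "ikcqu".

devil

In study: s→x is +5, t→z is +6, u→b is +7, d→l is +8 — the shift increases by 1 each position. Letter i (0-indexed) is shifted by i+5, so successive shifts are 5, 6, 7, ….
Decoding ikcqu: i−5=d, k−6=e, c−7=v, q−8=i, u−9=l.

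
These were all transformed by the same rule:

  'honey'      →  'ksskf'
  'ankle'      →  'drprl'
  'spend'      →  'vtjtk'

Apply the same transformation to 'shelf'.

vljrm

The shift increases by 1 at each position, starting from +3: 3, 4, 5, ….
Applying it to shelf: s+3=v, h+4=l, e+5=j, l+6=r, f+7=m.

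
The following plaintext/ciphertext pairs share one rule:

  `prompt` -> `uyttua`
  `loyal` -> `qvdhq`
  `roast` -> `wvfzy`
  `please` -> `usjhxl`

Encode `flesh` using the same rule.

ksjzm

Shifts by position in prompt: pos 0: p→u (+5), pos 1: r→y (+7), pos 2: o→t (+5), pos 3: m→t (+7) — repeating every 2. A repeating key of period 2 is used — shifts +5, +7 over and over.
Applying it to flesh: f+5=k, l+7=s, e+5=j, s+7=z, h+5=m.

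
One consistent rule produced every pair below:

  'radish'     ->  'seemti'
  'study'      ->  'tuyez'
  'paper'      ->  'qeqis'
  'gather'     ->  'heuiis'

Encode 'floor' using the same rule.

The shift depends on letter class: consonant r→s is +1, but vowel a→e is +4. The rule splits by letter class: vowels +4, consonants +1.
On floor: f(cons)+1=g, l(cons)+1=m, o(vowel)+4=s, o(vowel)+4=s, r(cons)+1=s.

gmsss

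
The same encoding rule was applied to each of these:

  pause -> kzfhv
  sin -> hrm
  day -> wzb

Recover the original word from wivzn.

Each pair mirrors across the alphabet (p↔k, a↔z, u↔f): positions sum to 25. Letters are reflected about the middle of the alphabet (position → 25−position): Atbash.
Reversing it on wivzn: w↔d, i↔r, v↔e, z↔a, n↔m.

dream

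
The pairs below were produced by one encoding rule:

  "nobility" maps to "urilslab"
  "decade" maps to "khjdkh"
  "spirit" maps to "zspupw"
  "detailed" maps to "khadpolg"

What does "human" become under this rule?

Shifts by position in nobility: pos 0: n→u (+7), pos 1: o→r (+3), pos 2: b→i (+7), pos 3: i→l (+3) — repeating every 2. It's a Vigenère-style cipher with numeric key [7,3]: position i shifts by key[i mod 2].
Applying it to human: h+7=o, u+3=x, m+7=t, a+3=d, n+7=u.

oxtdu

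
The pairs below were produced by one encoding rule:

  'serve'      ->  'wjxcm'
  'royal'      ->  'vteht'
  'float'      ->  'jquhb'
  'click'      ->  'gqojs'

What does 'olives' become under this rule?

sqocmb

In serve: s→w is +4, e→j is +5, r→x is +6, v→c is +7 — the shift increases by 1 each position. Letter i (0-indexed) is shifted by i+4, so successive shifts are 4, 5, 6, ….
On olives: o+4=s, l+5=q, i+6=o, v+7=c, e+8=m, s+9=b.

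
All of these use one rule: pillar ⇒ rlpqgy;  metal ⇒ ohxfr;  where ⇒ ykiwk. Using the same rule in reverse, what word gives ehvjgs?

In pillar: p→r is +2, i→l is +3, l→p is +4, l→q is +5 — the shift increases by 1 each position. Each letter shifts forward by (position + 2), i.e. 2, 3, 4, … — the shift grows by one for each successive letter.
Reversing it on ehvjgs: e−2=c, h−3=e, v−4=r, j−5=e, g−6=a, s−7=l.

cereal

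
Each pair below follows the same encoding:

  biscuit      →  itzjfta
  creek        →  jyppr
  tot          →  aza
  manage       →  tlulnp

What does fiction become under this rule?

mtjatzu

The shift depends on letter class: consonant b→i is +7, but vowel i→t is +11. Vowels shift forward by 11 and consonants shift forward by 7.
Applying it to fiction: f(cons)+7=m, i(vowel)+11=t, c(cons)+7=j, t(cons)+7=a, i(vowel)+11=t, o(vowel)+11=z, n(cons)+7=u.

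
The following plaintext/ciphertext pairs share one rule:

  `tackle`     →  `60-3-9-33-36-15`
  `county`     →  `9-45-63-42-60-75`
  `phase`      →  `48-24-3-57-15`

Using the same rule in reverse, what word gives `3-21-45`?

t(#20)→60 and a(#1)→3: differences scale by 3, so n = 3·pos + 0. With a=1..z=26, the number is 3·pos.
Reversing it on 3-21-45: 3→(3−0)÷3=1=a, 21→(21−0)÷3=7=g, 45→(45−0)÷3=15=o.

ago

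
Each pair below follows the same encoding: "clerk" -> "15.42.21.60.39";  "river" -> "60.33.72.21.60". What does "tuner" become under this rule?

c(#3)→15 and l(#12)→42: differences scale by 3, so n = 3·pos + 6. With a=1..z=26, the number is 3·pos + 6.
On tuner: t=20→66, u=21→69, n=14→48, e=5→21, r=18→60.

66.69.48.21.60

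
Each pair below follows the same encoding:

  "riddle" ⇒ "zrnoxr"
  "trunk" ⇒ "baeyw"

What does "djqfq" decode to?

vague

The shift increases by 1 at each position, starting from +8: 8, 9, 10, ….
Decoding djqfq: d−8=v, j−9=a, q−10=g, f−11=u, q−12=e.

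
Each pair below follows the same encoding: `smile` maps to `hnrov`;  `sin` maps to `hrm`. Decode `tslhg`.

ghost

Each pair mirrors across the alphabet (s↔h, m↔n, i↔r): positions sum to 25. Each letter is replaced by its mirror in the alphabet: a↔z, b↔y, c↔x, and so on (the Atbash cipher).
Decoding tslhg: t↔g, s↔h, l↔o, h↔s, g↔t.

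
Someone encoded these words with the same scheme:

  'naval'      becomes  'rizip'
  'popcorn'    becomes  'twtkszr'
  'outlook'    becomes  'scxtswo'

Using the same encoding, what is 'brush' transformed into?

fzyal

It's a Vigenère-style cipher with numeric key [4,8]: position i shifts by key[i mod 2].
On brush: b+4=f, r+8=z, u+4=y, s+8=a, h+4=l.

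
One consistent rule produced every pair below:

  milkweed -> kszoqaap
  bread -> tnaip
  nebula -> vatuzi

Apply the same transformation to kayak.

oimio

m(12)→k(10) and i(8)→s(18) fit y≡11x+8 (mod 26); the inverse of 11 mod 26 is 19. Treating letters as 0–25, the rule is x ↦ 11x + 8 (mod 26).
For kayak: k(10)→11·10+8≡14=o; a(0)→11·0+8≡8=i; y(24)→11·24+8≡12=m; a(0)→11·0+8≡8=i; k(10)→11·10+8≡14=o (all mod 26).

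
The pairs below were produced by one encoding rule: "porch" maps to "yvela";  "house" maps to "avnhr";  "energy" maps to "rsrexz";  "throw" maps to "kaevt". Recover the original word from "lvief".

cobra

p(15)→y(24) and o(14)→v(21) fit y≡3x+5 (mod 26); the inverse of 3 mod 26 is 9. Each letter's alphabet position (a=0..z=25) is mapped through 3·x+5 mod 26 — an affine cipher.
Reversing it on lvief: l(11)→9·(11−5)≡2=c; v(21)→9·(21−5)≡14=o; i(8)→9·(8−5)≡1=b; e(4)→9·(4−5)≡17=r; f(5)→9·(5−5)≡0=a (all mod 26).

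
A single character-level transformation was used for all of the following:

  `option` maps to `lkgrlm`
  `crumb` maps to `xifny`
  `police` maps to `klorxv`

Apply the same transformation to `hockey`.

This is the alphabet-reversal cipher (Atbash): a becomes z, b becomes y, etc.
Applying it to hockey: h↔s, o↔l, c↔x, k↔p, e↔v, y↔b.

slxpvb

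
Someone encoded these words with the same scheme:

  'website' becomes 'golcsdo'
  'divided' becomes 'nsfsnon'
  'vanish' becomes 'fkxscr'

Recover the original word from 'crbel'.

Compare letters: w→g is +10, e→o is +10, b→l is +10 — a constant shift. It's a constant shift of +10 (ROT10).
Reversing it on crbel: c−10=s, r−10=h, b−10=r, e−10=u, l−10=b.

shrub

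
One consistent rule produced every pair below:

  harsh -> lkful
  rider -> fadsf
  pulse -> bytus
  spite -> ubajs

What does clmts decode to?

whole

h(7)→l(11) and a(0)→k(10) fit y≡15x+10 (mod 26); the inverse of 15 mod 26 is 7. Treating letters as 0–25, the rule is x ↦ 15x + 10 (mod 26).
Undoing it on clmts: c(2)→7·(2−10)≡22=w; l(11)→7·(11−10)≡7=h; m(12)→7·(12−10)≡14=o; t(19)→7·(19−10)≡11=l; s(18)→7·(18−10)≡4=e (all mod 26).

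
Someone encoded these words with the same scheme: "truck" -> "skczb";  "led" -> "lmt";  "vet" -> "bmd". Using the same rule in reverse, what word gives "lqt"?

The word is reversed, then every letter is shifted forward by 8.
Reversing it on lqt: shift back: l−8=d, q−8=i, t−8=l → dil; then reverse → lid.

lid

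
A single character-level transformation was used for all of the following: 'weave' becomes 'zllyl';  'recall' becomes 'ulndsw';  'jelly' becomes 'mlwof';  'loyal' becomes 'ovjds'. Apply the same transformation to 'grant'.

jylqa

Shifts by position in weave: pos 0: w→z (+3), pos 1: e→l (+7), pos 2: a→l (+11), pos 3: v→y (+3), pos 4: e→l (+7) — repeating every 3. A repeating key of period 3 is used — shifts +3, +7, +11 over and over.
Applying it to grant: g+3=j, r+7=y, a+11=l, n+3=q, t+7=a.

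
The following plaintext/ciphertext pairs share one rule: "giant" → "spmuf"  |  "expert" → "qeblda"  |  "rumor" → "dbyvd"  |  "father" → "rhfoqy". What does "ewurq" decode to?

Shifts by position in giant: pos 0: g→s (+12), pos 1: i→p (+7), pos 2: a→m (+12), pos 3: n→u (+7) — repeating every 2. The shifts repeat in a cycle of length 2: positions 0,1,… shift by +12, +7, then the pattern repeats.
Undoing it on ewurq: e−12=s, w−7=p, u−12=i, r−7=k, q−12=e.

spike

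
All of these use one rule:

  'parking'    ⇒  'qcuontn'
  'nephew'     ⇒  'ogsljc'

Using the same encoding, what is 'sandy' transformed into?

tcqhd

In parking: p→q is +1, a→c is +2, r→u is +3, k→o is +4 — the shift increases by 1 each position. The shift increases by 1 at each position, starting from +1: 1, 2, 3, ….
For sandy: s+1=t, a+2=c, n+3=q, d+4=h, y+5=d.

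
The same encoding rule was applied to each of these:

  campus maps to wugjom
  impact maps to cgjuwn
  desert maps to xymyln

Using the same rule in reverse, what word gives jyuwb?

peach

Each letter is shifted forward by 20 in the alphabet (a Caesar shift of +20).
Undoing it on jyuwb: j−20=p, y−20=e, u−20=a, w−20=c, b−20=h.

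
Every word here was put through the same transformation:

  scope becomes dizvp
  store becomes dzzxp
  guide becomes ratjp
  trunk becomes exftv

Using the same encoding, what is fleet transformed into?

Shifts by position in scope: pos 0: s→d (+11), pos 1: c→i (+6), pos 2: o→z (+11), pos 3: p→v (+6) — repeating every 2. The shifts repeat in a cycle of length 2: positions 0,1,… shift by +11, +6, then the pattern repeats.
For fleet: f+11=q, l+6=r, e+11=p, e+6=k, t+11=e.

qrpke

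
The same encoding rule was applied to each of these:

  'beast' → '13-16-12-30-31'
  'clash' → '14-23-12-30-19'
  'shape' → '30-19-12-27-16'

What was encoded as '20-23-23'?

ill

b is letter #2 and maps to 13: an offset of 11. The number is (letter's place in the alphabet, a=1) + 11.
Undoing it on 20-23-23: 20→(20−11)÷1=9=i, 23→(23−11)÷1=12=l, 23→(23−11)÷1=12=l.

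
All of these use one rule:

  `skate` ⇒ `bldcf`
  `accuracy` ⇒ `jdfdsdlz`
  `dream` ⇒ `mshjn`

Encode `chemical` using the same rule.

Shifts by position in skate: pos 0: s→b (+9), pos 1: k→l (+1), pos 2: a→d (+3), pos 3: t→c (+9), pos 4: e→f (+1) — repeating every 3. The shifts repeat in a cycle of length 3: positions 0,1,… shift by +9, +1, +3, then the pattern repeats.
For chemical: c+9=l, h+1=i, e+3=h, m+9=v, i+1=j, c+3=f, a+9=j, l+1=m.

lihvjfjm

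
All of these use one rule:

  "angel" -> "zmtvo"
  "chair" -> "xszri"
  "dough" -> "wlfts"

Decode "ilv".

roe

Each pair mirrors across the alphabet (a↔z, n↔m, g↔t): positions sum to 25. Letters are reflected about the middle of the alphabet (position → 25−position): Atbash.
Reversing it on ilv: i↔r, l↔o, v↔e.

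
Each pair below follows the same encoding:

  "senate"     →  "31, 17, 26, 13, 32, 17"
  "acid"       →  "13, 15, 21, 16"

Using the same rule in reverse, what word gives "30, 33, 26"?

run

The number is (letter's place in the alphabet, a=1) + 12.
Reversing it on 30, 33, 26: 30→(30−12)÷1=18=r, 33→(33−12)÷1=21=u, 26→(26−12)÷1=14=n.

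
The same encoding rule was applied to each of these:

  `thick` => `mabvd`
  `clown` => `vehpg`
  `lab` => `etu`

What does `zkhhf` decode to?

groom

It's a constant shift of +19 (ROT19).
Reversing it on zkhhf: z−19=g, k−19=r, h−19=o, h−19=o, f−19=m.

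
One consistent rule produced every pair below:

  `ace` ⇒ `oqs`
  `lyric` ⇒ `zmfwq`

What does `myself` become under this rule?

Each letter is shifted forward by 14 in the alphabet (a Caesar shift of +14).
On myself: m+14=a, y+14=m, s+14=g, e+14=s, l+14=z, f+14=t.

amgszt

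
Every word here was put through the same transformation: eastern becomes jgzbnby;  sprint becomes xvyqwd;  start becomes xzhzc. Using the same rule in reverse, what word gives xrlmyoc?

In eastern: e→j is +5, a→g is +6, s→z is +7, t→b is +8 — the shift increases by 1 each position. Each letter shifts forward by (position + 5), i.e. 5, 6, 7, … — the shift grows by one for each successive letter.
Undoing it on xrlmyoc: x−5=s, r−6=l, l−7=e, m−8=e, y−9=p, o−10=e, c−11=r.

sleeper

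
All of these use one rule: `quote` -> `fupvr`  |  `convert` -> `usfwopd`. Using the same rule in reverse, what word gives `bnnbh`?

gamma

The output letters match the input read backwards, each shifted +1: quote reversed is etouq. Two steps: reverse the string, then apply a Caesar shift of +1.
Decoding bnnbh: shift back: b−1=a, n−1=m, n−1=m, b−1=a, h−1=g → ammag; then reverse → gamma.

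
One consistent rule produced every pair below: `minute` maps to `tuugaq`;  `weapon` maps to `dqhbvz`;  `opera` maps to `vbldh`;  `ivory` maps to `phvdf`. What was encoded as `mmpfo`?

Shifts by position in minute: pos 0: m→t (+7), pos 1: i→u (+12), pos 2: n→u (+7), pos 3: u→g (+12) — repeating every 2. The shifts repeat in a cycle of length 2: positions 0,1,… shift by +7, +12, then the pattern repeats.
Undoing it on mmpfo: m−7=f, m−12=a, p−7=i, f−12=t, o−7=h.

faith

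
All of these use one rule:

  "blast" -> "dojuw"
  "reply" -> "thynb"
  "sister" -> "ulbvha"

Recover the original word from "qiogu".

Shifts by position in blast: pos 0: b→d (+2), pos 1: l→o (+3), pos 2: a→j (+9), pos 3: s→u (+2), pos 4: t→w (+3) — repeating every 3. It's a Vigenère-style cipher with numeric key [2,3,9]: position i shifts by key[i mod 3].
Reversing it on qiogu: q−2=o, i−3=f, o−9=f, g−2=e, u−3=r.

offer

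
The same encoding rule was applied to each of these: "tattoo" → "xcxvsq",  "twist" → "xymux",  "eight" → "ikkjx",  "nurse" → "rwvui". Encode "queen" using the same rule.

Shifts by position in tattoo: pos 0: t→x (+4), pos 1: a→c (+2), pos 2: t→x (+4), pos 3: t→v (+2) — repeating every 2. It's a Vigenère-style cipher with numeric key [4,2]: position i shifts by key[i mod 2].
On queen: q+4=u, u+2=w, e+4=i, e+2=g, n+4=r.

uwigr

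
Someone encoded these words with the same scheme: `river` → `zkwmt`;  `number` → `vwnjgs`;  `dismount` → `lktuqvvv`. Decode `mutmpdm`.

Shifts by position in river: pos 0: r→z (+8), pos 1: i→k (+2), pos 2: v→w (+1), pos 3: e→m (+8), pos 4: r→t (+2) — repeating every 3. The shifts repeat in a cycle of length 3: positions 0,1,… shift by +8, +2, +1, then the pattern repeats.
Undoing it on mutmpdm: m−8=e, u−2=s, t−1=s, m−8=e, p−2=n, d−1=c, m−8=e.

essence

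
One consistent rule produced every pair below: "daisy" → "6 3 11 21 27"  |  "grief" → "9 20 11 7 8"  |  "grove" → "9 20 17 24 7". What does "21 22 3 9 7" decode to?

d is letter #4 and maps to 6: an offset of 2. Each letter is replaced by its alphabet position (a=1..z=26) + 2.
Undoing it on 21 22 3 9 7: 21→(21−2)÷1=19=s, 22→(22−2)÷1=20=t, 3→(3−2)÷1=1=a, 9→(9−2)÷1=7=g, 7→(7−2)÷1=5=e.

stage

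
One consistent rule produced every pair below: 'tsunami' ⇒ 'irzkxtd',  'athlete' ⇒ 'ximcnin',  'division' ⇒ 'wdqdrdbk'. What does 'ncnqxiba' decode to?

Each letter's alphabet position (a=0..z=25) is mapped through 17·x+23 mod 26 — an affine cipher.
Undoing it on ncnqxiba: n(13)→23·(13−23)≡4=e; c(2)→23·(2−23)≡11=l; n(13)→23·(13−23)≡4=e; q(16)→23·(16−23)≡21=v; x(23)→23·(23−23)≡0=a; i(8)→23·(8−23)≡19=t; b(1)→23·(1−23)≡14=o; a(0)→23·(0−23)≡17=r (all mod 26).

elevator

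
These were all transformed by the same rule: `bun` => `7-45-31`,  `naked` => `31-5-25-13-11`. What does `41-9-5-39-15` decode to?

b(#2)→7 and u(#21)→45: differences scale by 2, so n = 2·pos + 3. With a=1..z=26, the number is 2·pos + 3.
Decoding 41-9-5-39-15: 41→(41−3)÷2=19=s, 9→(9−3)÷2=3=c, 5→(5−3)÷2=1=a, 39→(39−3)÷2=18=r, 15→(15−3)÷2=6=f.

scarf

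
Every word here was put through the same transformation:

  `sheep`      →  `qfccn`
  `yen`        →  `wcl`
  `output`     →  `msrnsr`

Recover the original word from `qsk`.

Compare letters: s→q is +24, h→f is +24, e→c is +24 — a constant shift. Every letter moves 24 places later in the alphabet, wrapping around z→a.
Undoing it on qsk: q−24=s, s−24=u, k−24=m.

sum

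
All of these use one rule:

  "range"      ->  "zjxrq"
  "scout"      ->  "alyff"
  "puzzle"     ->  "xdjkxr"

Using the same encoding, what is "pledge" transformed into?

In range: r→z is +8, a→j is +9, n→x is +10, g→r is +11 — the shift increases by 1 each position. Each letter shifts forward by (position + 8), i.e. 8, 9, 10, … — the shift grows by one for each successive letter.
On pledge: p+8=x, l+9=u, e+10=o, d+11=o, g+12=s, e+13=r.

xuoosr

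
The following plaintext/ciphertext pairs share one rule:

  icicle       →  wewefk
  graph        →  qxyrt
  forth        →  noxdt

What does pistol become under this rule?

i(8)→w(22) and c(2)→e(4) fit y≡3x+24 (mod 26); the inverse of 3 mod 26 is 9. Treating letters as 0–25, the rule is x ↦ 3x + 24 (mod 26).
On pistol: p(15)→3·15+24≡17=r; i(8)→3·8+24≡22=w; s(18)→3·18+24≡0=a; t(19)→3·19+24≡3=d; o(14)→3·14+24≡14=o; l(11)→3·11+24≡5=f (all mod 26).

rwadof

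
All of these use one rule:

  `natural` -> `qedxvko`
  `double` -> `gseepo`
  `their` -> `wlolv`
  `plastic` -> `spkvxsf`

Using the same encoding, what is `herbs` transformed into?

Shifts by position in natural: pos 0: n→q (+3), pos 1: a→e (+4), pos 2: t→d (+10), pos 3: u→x (+3), pos 4: r→v (+4), pos 5: a→k (+10) — repeating every 3. A repeating key of period 3 is used — shifts +3, +4, +10 over and over.
For herbs: h+3=k, e+4=i, r+10=b, b+3=e, s+4=w.

kibew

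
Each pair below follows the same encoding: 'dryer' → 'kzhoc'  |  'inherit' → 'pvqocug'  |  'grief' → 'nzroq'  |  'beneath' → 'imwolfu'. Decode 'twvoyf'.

In dryer: d→k is +7, r→z is +8, y→h is +9, e→o is +10 — the shift increases by 1 each position. The shift increases by 1 at each position, starting from +7: 7, 8, 9, ….
Undoing it on twvoyf: t−7=m, w−8=o, v−9=m, o−10=e, y−11=n, f−12=t.

moment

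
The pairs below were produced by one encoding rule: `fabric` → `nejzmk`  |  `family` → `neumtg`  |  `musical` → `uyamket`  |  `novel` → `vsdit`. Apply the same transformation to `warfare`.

eeznezi

The shift depends on letter class: consonant f→n is +8, but vowel a→e is +4. The rule splits by letter class: vowels +4, consonants +8.
On warfare: w(cons)+8=e, a(vowel)+4=e, r(cons)+8=z, f(cons)+8=n, a(vowel)+4=e, r(cons)+8=z, e(vowel)+4=i.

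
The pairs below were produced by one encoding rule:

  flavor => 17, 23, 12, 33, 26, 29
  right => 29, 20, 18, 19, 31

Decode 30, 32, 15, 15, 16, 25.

sudden

f is letter #6 and maps to 17: an offset of 11. The number is (letter's place in the alphabet, a=1) + 11.
Reversing it on 30, 32, 15, 15, 16, 25: 30→(30−11)÷1=19=s, 32→(32−11)÷1=21=u, 15→(15−11)÷1=4=d, 15→(15−11)÷1=4=d, 16→(16−11)÷1=5=e, 25→(25−11)÷1=14=n.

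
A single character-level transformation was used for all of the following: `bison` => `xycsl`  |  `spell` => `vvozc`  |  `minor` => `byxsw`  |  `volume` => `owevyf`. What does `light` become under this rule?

drqsv

Two steps: reverse the string, then apply a Caesar shift of +10.
For light: reverse → thgil; then shift: t+10=d, h+10=r, g+10=q, i+10=s, l+10=v.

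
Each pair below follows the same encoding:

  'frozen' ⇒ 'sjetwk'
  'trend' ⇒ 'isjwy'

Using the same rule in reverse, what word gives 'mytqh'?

cloth

The output letters match the input read backwards, each shifted +5: frozen reversed is nezorf. The word is reversed, then every letter is shifted forward by 5.
Decoding mytqh: shift back: m−5=h, y−5=t, t−5=o, q−5=l, h−5=c → htolc; then reverse → cloth.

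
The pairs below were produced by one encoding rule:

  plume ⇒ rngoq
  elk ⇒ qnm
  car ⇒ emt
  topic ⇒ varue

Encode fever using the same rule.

hqxqt

Vowels shift forward by 12 and consonants shift forward by 2.
For fever: f(cons)+2=h, e(vowel)+12=q, v(cons)+2=x, e(vowel)+12=q, r(cons)+2=t.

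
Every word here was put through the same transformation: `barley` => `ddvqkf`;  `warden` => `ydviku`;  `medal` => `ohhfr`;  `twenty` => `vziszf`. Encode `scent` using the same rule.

In barley: b→d is +2, a→d is +3, r→v is +4, l→q is +5 — the shift increases by 1 each position. Each letter shifts forward by (position + 2), i.e. 2, 3, 4, … — the shift grows by one for each successive letter.
Applying it to scent: s+2=u, c+3=f, e+4=i, n+5=s, t+6=z.

ufisz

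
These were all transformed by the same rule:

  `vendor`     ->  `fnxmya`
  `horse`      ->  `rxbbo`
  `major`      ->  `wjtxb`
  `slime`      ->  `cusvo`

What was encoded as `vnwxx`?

lemon

Shifts by position in vendor: pos 0: v→f (+10), pos 1: e→n (+9), pos 2: n→x (+10), pos 3: d→m (+9) — repeating every 2. The shifts repeat in a cycle of length 2: positions 0,1,… shift by +10, +9, then the pattern repeats.
Reversing it on vnwxx: v−10=l, n−9=e, w−10=m, x−9=o, x−10=n.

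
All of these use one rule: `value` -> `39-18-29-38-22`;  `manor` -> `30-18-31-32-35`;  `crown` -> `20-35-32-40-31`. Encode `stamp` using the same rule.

36-37-18-30-33

v is letter #22 and maps to 39: an offset of 17. Each letter is replaced by its alphabet position (a=1..z=26) + 17.
Applying it to stamp: s=19→36, t=20→37, a=1→18, m=13→30, p=16→33.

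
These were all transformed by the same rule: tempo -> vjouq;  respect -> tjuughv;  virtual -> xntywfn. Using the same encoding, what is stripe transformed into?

uytnrj

The shifts repeat in a cycle of length 2: positions 0,1,… shift by +2, +5, then the pattern repeats.
For stripe: s+2=u, t+5=y, r+2=t, i+5=n, p+2=r, e+5=j.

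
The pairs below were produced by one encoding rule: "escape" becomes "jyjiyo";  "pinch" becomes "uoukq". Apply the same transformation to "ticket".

yojsnd

In escape: e→j is +5, s→y is +6, c→j is +7, a→i is +8 — the shift increases by 1 each position. Letter i (0-indexed) is shifted by i+5, so successive shifts are 5, 6, 7, ….
Applying it to ticket: t+5=y, i+6=o, c+7=j, k+8=s, e+9=n, t+10=d.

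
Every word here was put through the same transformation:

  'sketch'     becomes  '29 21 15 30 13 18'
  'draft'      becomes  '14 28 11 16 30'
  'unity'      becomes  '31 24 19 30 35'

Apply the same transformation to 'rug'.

28 31 17

s is letter #19 and maps to 29: an offset of 10. The number is (letter's place in the alphabet, a=1) + 10.
On rug: r=18→28, u=21→31, g=7→17.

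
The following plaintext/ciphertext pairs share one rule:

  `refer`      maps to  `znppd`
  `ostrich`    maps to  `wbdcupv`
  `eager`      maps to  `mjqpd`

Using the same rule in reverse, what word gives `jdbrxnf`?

Each letter shifts forward by (position + 8), i.e. 8, 9, 10, … — the shift grows by one for each successive letter.
Decoding jdbrxnf: j−8=b, d−9=u, b−10=r, r−11=g, x−12=l, n−13=a, f−14=r.

burglar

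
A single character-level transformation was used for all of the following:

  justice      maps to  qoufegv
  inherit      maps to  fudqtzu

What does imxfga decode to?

outlaw

The output letters match the input read backwards, each shifted +12: justice reversed is ecitsuj. Two steps: reverse the string, then apply a Caesar shift of +12.
Undoing it on imxfga: shift back: i−12=w, m−12=a, x−12=l, f−12=t, g−12=u, a−12=o → waltuo; then reverse → outlaw.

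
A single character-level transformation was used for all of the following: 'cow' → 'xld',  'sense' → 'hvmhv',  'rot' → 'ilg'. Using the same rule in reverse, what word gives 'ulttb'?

Each pair mirrors across the alphabet (c↔x, o↔l, w↔d): positions sum to 25. This is the alphabet-reversal cipher (Atbash): a becomes z, b becomes y, etc.
Undoing it on ulttb: u↔f, l↔o, t↔g, t↔g, b↔y.

foggy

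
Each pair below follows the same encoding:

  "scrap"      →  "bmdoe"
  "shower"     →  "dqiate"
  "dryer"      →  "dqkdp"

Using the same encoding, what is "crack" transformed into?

Two steps: reverse the string, then apply a Caesar shift of +12.
For crack: reverse → kcarc; then shift: k+12=w, c+12=o, a+12=m, r+12=d, c+12=o.

womdo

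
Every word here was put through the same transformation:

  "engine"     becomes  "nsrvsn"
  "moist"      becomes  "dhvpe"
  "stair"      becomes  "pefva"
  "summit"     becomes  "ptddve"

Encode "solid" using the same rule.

phovy

e(4)→n(13) and n(13)→s(18) fit y≡15x+5 (mod 26); the inverse of 15 mod 26 is 7. Each letter's alphabet position (a=0..z=25) is mapped through 15·x+5 mod 26 — an affine cipher.
For solid: s(18)→15·18+5≡15=p; o(14)→15·14+5≡7=h; l(11)→15·11+5≡14=o; i(8)→15·8+5≡21=v; d(3)→15·3+5≡24=y (all mod 26).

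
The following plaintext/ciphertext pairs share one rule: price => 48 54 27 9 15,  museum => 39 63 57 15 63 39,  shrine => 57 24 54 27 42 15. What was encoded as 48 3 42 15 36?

panel

With a=1..z=26, the number is 3·pos.
Reversing it on 48 3 42 15 36: 48→(48−0)÷3=16=p, 3→(3−0)÷3=1=a, 42→(42−0)÷3=14=n, 15→(15−0)÷3=5=e, 36→(36−0)÷3=12=l.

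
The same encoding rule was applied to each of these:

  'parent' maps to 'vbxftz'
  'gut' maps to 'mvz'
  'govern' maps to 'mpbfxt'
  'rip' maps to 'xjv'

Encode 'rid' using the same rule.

The shift depends on letter class: consonant p→v is +6, but vowel a→b is +1. Vowels shift forward by 1 and consonants shift forward by 6.
Applying it to rid: r(cons)+6=x, i(vowel)+1=j, d(cons)+6=j.

xjj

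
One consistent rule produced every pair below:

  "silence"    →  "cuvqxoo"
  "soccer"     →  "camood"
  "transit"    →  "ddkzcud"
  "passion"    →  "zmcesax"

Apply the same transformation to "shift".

ctsrd

Shifts by position in silence: pos 0: s→c (+10), pos 1: i→u (+12), pos 2: l→v (+10), pos 3: e→q (+12) — repeating every 2. It's a Vigenère-style cipher with numeric key [10,12]: position i shifts by key[i mod 2].
Applying it to shift: s+10=c, h+12=t, i+10=s, f+12=r, t+10=d.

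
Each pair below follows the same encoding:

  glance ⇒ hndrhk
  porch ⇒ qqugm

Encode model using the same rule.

nqgiq

In glance: g→h is +1, l→n is +2, a→d is +3, n→r is +4 — the shift increases by 1 each position. The shift increases by 1 at each position, starting from +1: 1, 2, 3, ….
For model: m+1=n, o+2=q, d+3=g, e+4=i, l+5=q.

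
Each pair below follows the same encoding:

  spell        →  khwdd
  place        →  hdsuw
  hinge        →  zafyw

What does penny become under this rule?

Compare letters: s→k is +18, p→h is +18, e→w is +18 — a constant shift. This is a Caesar cipher with shift 18.
For penny: p+18=h, e+18=w, n+18=f, n+18=f, y+18=q.

hwffq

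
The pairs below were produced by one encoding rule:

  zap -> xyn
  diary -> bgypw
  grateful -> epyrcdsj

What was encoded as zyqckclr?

basement

Compare letters: z→x is +24, a→y is +24, p→n is +24 — a constant shift. It's a constant shift of +24 (ROT24).
Decoding zyqckclr: z−24=b, y−24=a, q−24=s, c−24=e, k−24=m, c−24=e, l−24=n, r−24=t.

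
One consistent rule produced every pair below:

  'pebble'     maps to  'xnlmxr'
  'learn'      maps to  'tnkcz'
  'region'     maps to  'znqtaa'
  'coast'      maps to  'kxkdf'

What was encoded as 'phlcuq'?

In pebble: p→x is +8, e→n is +9, b→l is +10, b→m is +11 — the shift increases by 1 each position. Letter i (0-indexed) is shifted by i+8, so successive shifts are 8, 9, 10, ….
Decoding phlcuq: p−8=h, h−9=y, l−10=b, c−11=r, u−12=i, q−13=d.

hybrid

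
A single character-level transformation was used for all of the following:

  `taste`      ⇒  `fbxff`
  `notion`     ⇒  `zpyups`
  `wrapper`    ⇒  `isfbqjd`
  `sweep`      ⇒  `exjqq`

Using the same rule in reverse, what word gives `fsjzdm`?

trench

Shifts by position in taste: pos 0: t→f (+12), pos 1: a→b (+1), pos 2: s→x (+5), pos 3: t→f (+12), pos 4: e→f (+1) — repeating every 3. The shifts repeat in a cycle of length 3: positions 0,1,… shift by +12, +1, +5, then the pattern repeats.
Decoding fsjzdm: f−12=t, s−1=r, j−5=e, z−12=n, d−1=c, m−5=h.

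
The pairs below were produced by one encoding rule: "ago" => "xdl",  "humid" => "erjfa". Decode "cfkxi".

final

Every letter moves 23 places later in the alphabet, wrapping around z→a.
Undoing it on cfkxi: c−23=f, f−23=i, k−23=n, x−23=a, i−23=l.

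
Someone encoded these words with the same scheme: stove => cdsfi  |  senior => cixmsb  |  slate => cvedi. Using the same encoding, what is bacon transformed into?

lemsx

The shift depends on letter class: consonant s→c is +10, but vowel o→s is +4. The rule splits by letter class: vowels +4, consonants +10.
Applying it to bacon: b(cons)+10=l, a(vowel)+4=e, c(cons)+10=m, o(vowel)+4=s, n(cons)+10=x.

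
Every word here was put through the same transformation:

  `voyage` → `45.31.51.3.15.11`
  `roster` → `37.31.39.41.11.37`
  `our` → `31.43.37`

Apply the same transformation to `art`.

v(#22)→45 and o(#15)→31: differences scale by 2, so n = 2·pos + 1. With a=1..z=26, the number is 2·pos + 1.
For art: a=1→3, r=18→37, t=20→41.

3.37.41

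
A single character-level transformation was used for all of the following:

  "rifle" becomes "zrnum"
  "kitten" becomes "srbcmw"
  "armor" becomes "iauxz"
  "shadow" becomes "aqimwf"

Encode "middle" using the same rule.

urlmtn

Shifts by position in rifle: pos 0: r→z (+8), pos 1: i→r (+9), pos 2: f→n (+8), pos 3: l→u (+9) — repeating every 2. The shifts repeat in a cycle of length 2: positions 0,1,… shift by +8, +9, then the pattern repeats.
On middle: m+8=u, i+9=r, d+8=l, d+9=m, l+8=t, e+9=n.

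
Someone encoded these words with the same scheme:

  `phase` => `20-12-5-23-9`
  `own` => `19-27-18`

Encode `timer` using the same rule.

24-13-17-9-22

p is letter #16 and maps to 20: an offset of 4. Letters become their 1-based position plus 4 (so a→5, b→6, …).
For timer: t=20→24, i=9→13, m=13→17, e=5→9, r=18→22.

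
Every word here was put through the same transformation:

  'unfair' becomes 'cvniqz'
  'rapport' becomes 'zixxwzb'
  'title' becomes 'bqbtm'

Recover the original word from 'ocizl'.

guard

Compare letters: u→c is +8, n→v is +8, f→n is +8 — a constant shift. Every letter moves 8 places later in the alphabet, wrapping around z→a.
Decoding ocizl: o−8=g, c−8=u, i−8=a, z−8=r, l−8=d.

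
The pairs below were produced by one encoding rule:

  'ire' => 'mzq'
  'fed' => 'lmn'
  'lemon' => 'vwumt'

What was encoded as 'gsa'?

The word is reversed, then every letter is shifted forward by 8.
Reversing it on gsa: shift back: g−8=y, s−8=k, a−8=s → yks; then reverse → sky.

sky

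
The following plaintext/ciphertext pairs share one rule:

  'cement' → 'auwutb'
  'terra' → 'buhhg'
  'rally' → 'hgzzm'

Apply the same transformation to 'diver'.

c(2)→a(0) and e(4)→u(20) fit y≡23x+6 (mod 26); the inverse of 23 mod 26 is 17. Treating letters as 0–25, the rule is x ↦ 23x + 6 (mod 26).
On diver: d(3)→23·3+6≡23=x; i(8)→23·8+6≡8=i; v(21)→23·21+6≡21=v; e(4)→23·4+6≡20=u; r(17)→23·17+6≡7=h (all mod 26).

xivuh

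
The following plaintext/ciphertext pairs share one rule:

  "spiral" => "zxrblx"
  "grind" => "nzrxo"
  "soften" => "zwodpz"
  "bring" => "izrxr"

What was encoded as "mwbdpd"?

Letter i (0-indexed) is shifted by i+7, so successive shifts are 7, 8, 9, ….
Undoing it on mwbdpd: m−7=f, w−8=o, b−9=s, d−10=t, p−11=e, d−12=r.

foster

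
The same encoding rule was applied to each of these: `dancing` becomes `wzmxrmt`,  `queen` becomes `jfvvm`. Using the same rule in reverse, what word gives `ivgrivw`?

Each pair mirrors across the alphabet (d↔w, a↔z, n↔m): positions sum to 25. Each letter is replaced by its mirror in the alphabet: a↔z, b↔y, c↔x, and so on (the Atbash cipher).
Undoing it on ivgrivw: i↔r, v↔e, g↔t, r↔i, i↔r, v↔e, w↔d.

retired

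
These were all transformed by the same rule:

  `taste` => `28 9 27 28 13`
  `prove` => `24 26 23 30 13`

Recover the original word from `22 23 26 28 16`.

north

t is letter #20 and maps to 28: an offset of 8. Letters become their 1-based position plus 8 (so a→9, b→10, …).
Undoing it on 22 23 26 28 16: 22→(22−8)÷1=14=n, 23→(23−8)÷1=15=o, 26→(26−8)÷1=18=r, 28→(28−8)÷1=20=t, 16→(16−8)÷1=8=h.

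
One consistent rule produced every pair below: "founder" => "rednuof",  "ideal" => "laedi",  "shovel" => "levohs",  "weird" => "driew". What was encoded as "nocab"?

The output letters match the input read backwards: founder reversed is rednuof. The word is simply reversed.
Undoing it on nocab: then reverse → bacon.

bacon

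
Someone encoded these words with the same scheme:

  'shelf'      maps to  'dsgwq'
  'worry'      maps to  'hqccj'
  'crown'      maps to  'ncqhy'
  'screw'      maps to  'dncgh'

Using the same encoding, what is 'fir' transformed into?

qkc

Vowels shift forward by 2 and consonants shift forward by 11.
On fir: f(cons)+11=q, i(vowel)+2=k, r(cons)+11=c.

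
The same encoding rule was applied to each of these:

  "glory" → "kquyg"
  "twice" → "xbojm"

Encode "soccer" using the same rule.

In glory: g→k is +4, l→q is +5, o→u is +6, r→y is +7 — the shift increases by 1 each position. Letter i (0-indexed) is shifted by i+4, so successive shifts are 4, 5, 6, ….
On soccer: s+4=w, o+5=t, c+6=i, c+7=j, e+8=m, r+9=a.

wtijma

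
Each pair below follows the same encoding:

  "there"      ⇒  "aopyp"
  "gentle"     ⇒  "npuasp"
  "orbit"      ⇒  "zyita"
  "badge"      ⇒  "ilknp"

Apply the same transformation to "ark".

lyr

The shift depends on letter class: consonant t→a is +7, but vowel e→p is +11. The rule splits by letter class: vowels +11, consonants +7.
Applying it to ark: a(vowel)+11=l, r(cons)+7=y, k(cons)+7=r.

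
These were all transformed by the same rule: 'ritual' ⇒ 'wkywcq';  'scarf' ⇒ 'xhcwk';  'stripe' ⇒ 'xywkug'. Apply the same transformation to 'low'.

qqb

The shift depends on letter class: consonant r→w is +5, but vowel i→k is +2. Vowels shift forward by 2 and consonants shift forward by 5.
For low: l(cons)+5=q, o(vowel)+2=q, w(cons)+5=b.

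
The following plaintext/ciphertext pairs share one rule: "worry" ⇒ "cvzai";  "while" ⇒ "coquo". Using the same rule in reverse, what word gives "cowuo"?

whole

In worry: w→c is +6, o→v is +7, r→z is +8, r→a is +9 — the shift increases by 1 each position. The shift increases by 1 at each position, starting from +6: 6, 7, 8, ….
Undoing it on cowuo: c−6=w, o−7=h, w−8=o, u−9=l, o−10=e.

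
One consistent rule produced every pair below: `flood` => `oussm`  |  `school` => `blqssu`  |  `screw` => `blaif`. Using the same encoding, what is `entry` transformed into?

The shift depends on letter class: consonant f→o is +9, but vowel o→s is +4. Two shifts are in play — +4 for a/e/i/o/u, +9 for every other letter.
Applying it to entry: e(vowel)+4=i, n(cons)+9=w, t(cons)+9=c, r(cons)+9=a, y(cons)+9=h.

iwcah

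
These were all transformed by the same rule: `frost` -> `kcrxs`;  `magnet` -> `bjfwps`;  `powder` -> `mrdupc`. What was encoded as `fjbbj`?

f(5)→k(10) and r(17)→c(2) fit y≡21x+9 (mod 26); the inverse of 21 mod 26 is 5. Each letter's alphabet position (a=0..z=25) is mapped through 21·x+9 mod 26 — an affine cipher.
Undoing it on fjbbj: f(5)→5·(5−9)≡6=g; j(9)→5·(9−9)≡0=a; b(1)→5·(1−9)≡12=m; b(1)→5·(1−9)≡12=m; j(9)→5·(9−9)≡0=a (all mod 26).

gamma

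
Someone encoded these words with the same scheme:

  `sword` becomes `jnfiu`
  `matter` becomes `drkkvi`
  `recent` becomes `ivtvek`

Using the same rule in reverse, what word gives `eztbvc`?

nickel

Every letter moves 17 places later in the alphabet, wrapping around z→a.
Reversing it on eztbvc: e−17=n, z−17=i, t−17=c, b−17=k, v−17=e, c−17=l.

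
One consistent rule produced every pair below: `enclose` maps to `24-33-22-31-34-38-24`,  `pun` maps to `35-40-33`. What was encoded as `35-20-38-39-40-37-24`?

e is letter #5 and maps to 24: an offset of 19. Letters become their 1-based position plus 19 (so a→20, b→21, …).
Reversing it on 35-20-38-39-40-37-24: 35→(35−19)÷1=16=p, 20→(20−19)÷1=1=a, 38→(38−19)÷1=19=s, 39→(39−19)÷1=20=t, 40→(40−19)÷1=21=u, 37→(37−19)÷1=18=r, 24→(24−19)÷1=5=e.

pasture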